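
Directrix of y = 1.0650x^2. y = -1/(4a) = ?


a = 1.0650
1/(4a) = 0.2347
directrix: y = -0.2347 = -0.2347

y = -0.2347


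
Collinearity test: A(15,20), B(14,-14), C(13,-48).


15*(-14+ 48) + 14*(-48-20) + 13*(20+ 14)
= 510 - 952 + 442 = 0

Yes, collinear (determinant = 0)


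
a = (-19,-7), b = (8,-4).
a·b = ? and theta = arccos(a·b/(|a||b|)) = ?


a·b = -19*8 - 7*(-4) = -152 + 28 = -124
|a| = sqrt(361+49) = 20.2485
|b| = sqrt(64+16) = 8.9443
cos(theta) = -124/(sqrt(410)*sqrt(80)) = -124/sqrt(32800) = -0.684675
theta = arccos(-124/sqrt(32800)) = 133.2101 degrees

a·b = -124, theta = 133.2101 deg


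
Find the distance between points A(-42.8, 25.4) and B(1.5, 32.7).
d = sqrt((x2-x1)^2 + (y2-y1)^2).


dx = 1.5 + 42.8 = 44.3
dy = 32.7 - 25.4 = 7.3
d = sqrt(1962.49 + 53.29) = sqrt(2015.78) = 44.8974

44.8974


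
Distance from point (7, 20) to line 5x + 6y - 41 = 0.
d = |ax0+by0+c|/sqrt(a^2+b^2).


|5*7 + 6*20 - 41| = |114| = 114
sqrt(25 + 36) = sqrt(61) = 7.8102
d = 114/sqrt(61) = 14.5962

14.5962


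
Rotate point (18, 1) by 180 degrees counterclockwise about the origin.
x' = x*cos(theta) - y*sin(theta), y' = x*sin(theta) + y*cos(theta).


cos(180) = -1, sin(180) = 0
x' = 18*(-1) - 1*0 = -18
y' = 18*0 + 1*(-1) = -1

(-18, -1)


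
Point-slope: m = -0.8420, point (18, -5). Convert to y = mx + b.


y + 5 = -0.8420(x - 18)
y = -0.8420x - 5 + 0.8420*18
y = -0.8420x + 10.1560

y = -0.8420x + 10.1560


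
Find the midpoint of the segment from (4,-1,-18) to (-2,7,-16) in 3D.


Mx = (4- 2)/2 = 1.0000
My = (-1+7)/2 = 3.0000
Mz = (-18- 16)/2 = -17.0000

M = (1.0000, 3.0000, -17.0000)


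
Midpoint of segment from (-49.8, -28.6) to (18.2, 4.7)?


Mx = (-49.8 + 18.2)/2 = -31.6/2 = -15.8000
My = (-28.6 + 4.7)/2 = -23.9/2 = -11.9500

(-15.8000, -11.9500)


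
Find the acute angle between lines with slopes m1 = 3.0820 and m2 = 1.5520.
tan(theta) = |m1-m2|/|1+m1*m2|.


m1-m2 = 1.53
1+m1*m2 = 5.783264
tan(theta) = |1.53/5.783264| = 0.264556
theta = arctan(|1.53/5.783264|) = 14.8185 degrees (acute angle)

14.8185 degrees


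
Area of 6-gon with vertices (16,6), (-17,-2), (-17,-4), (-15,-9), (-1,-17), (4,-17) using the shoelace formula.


sum(xi*y_{i+1}) = 16*(-2) - 17*(-4) - 17*(-9) - 15*(-17) - 1*(-17) + 4*6 = 485
sum(yi*x_{i+1}) = 6*(-17) - 2*(-17) - 4*(-15) - 9*(-1) - 17*4 - 17*16 = -339
Area = |485 + 339|/2 = 824/2 = 412.0000

412.0000 sq units


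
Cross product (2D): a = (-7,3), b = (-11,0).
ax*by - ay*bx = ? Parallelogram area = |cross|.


cross = -7*0 - 3*(-11) = 0 + 33 = 33
Parallelogram area = |33| = 33

cross = 33, parallelogram area = 33


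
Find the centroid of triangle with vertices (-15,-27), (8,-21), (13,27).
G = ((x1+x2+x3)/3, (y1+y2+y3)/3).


Gx = (-15+8+13)/3 = 6/3 = 2.0000
Gy = (-27- 21+27)/3 = -21/3 = -7.0000

G = (2.0000, -7.0000)


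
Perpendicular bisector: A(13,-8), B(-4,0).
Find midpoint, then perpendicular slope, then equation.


Midpoint = (4.5, -4)
Slope of AB = dy/dx = 8/(-17) = -0.4706
Perp slope = -dx/dy = 17/8 = 2.1250
b = My - (perp slope)*Mx = -4 + (-17*4.5)/8 = -4 - 9.5625 = -13.5625

y = 2.1250x - 13.5625


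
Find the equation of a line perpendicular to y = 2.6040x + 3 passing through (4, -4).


Perpendicular slope = -1/m1 = -1/2.6040 = -0.3840
b2 = y0 - m2*x0 = -4 + 4/2.6040 = -4 + 1.5361 = -2.4639

y = -0.3840x - 2.4639


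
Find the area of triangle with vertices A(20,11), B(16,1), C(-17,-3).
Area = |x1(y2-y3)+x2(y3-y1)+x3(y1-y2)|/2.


20*(1+ 3) = 80
16*(-3-11) = -224
-17*(11-1) = -170
sum = -314
Area = |-314|/2 = 157.0000

157.0000 sq units


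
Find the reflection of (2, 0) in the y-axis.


Reflection rule for y-axis: (-x, y)
(2, 0) -> (-2, 0)

(-2, 0)


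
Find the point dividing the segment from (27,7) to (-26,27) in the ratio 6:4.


Px = (6*(-26) + 4*27)/10 = -48/10 = -4.8000
Py = (6*27 + 4*7)/10 = 190/10 = 19.0000

P = (-4.8000, 19.0000)


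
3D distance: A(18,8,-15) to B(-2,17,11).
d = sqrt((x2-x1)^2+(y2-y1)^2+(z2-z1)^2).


dx=-20, dy=9, dz=26
d = sqrt(400+81+676) = sqrt(1157) = 34.0147

34.0147


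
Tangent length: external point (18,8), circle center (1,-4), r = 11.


d = sqrt((18-1)^2 + (8+ 4)^2) = sqrt(289+144) = 20.8087
L = sqrt(433.0000 - 121) = sqrt(312.0000) = 17.6635

17.6635


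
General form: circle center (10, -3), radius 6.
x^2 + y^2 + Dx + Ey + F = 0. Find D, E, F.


(x-10)^2 + (y+ 3)^2 = 6^2
D = -2h = -20, E = -2k = 6
F = h^2+k^2-r^2 = 100+9-36 = 73

D = -20, E = 6, F = 73


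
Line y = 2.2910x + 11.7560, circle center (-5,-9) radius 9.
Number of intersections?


Substitute y = 2.2910x + 11.7560: (x+ 5)^2 + (2.2910x+11.7560+ 9)^2 = 81
Expand to Ax^2 + Bx + C = 0, where b-k = 20.756
A = 1+m^2 = 6.248681
B = 2(m(b-k) - h) = 2(2.2910*20.756 + 5) = 105.103992
C = h^2 + (b-k)^2 - r^2 = 25 + 430.811536 - 81 = 374.811536
disc = B^2-4AC = 11046.8491 - 9368.3109 = 1678.5382
disc > 0

2 intersection points


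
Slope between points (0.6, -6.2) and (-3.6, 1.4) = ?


dy = 1.4 + 6.2 = 7.6
dx = -3.6 - 0.6 = -4.2
m = 7.6/(-4.2) = -1.8095

m = -1.8095


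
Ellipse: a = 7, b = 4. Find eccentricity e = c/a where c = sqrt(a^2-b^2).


c = sqrt(49-16) = sqrt(33) = 5.7446
e = c/a = sqrt(33)/7 = 0.8207

e = 0.8207


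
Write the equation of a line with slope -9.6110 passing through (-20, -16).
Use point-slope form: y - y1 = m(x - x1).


y + 16 = -9.6110(x + 20)
y = -9.6110x - 16 + 9.6110*(-20)
y = -9.6110x - 208.2200

y = -9.6110x - 208.2200


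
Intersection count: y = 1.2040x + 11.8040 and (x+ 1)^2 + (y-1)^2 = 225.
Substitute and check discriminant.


Substitute y = 1.2040x + 11.8040: (x+ 1)^2 + (1.2040x+11.8040-1)^2 = 225
Expand to Ax^2 + Bx + C = 0, where b-k = 10.804
A = 1+m^2 = 2.449616
B = 2(m(b-k) - h) = 2(1.2040*10.804 + 1) = 28.016032
C = h^2 + (b-k)^2 - r^2 = 1 + 116.726416 - 225 = -107.273584
disc = B^2-4AC = 784.8980 + 1051.1164 = 1836.0144
disc > 0

2 intersection points


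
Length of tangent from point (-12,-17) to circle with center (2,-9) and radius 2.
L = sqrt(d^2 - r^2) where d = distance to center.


d = sqrt((-12-2)^2 + (-17+ 9)^2) = sqrt(196+64) = 16.1245
L = sqrt(260.0000 - 4) = sqrt(256.0000) = 16.0000

16.0000


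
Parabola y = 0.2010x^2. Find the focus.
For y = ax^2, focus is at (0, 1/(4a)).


a = 0.2010
4a = 0.8040
focus = (0, 1/0.8040) = (0, 1.2438)

Focus = (0, 1.2438)


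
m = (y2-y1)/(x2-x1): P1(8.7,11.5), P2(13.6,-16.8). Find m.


dy = -16.8 - 11.5 = -28.3
dx = 13.6 - 8.7 = 4.9
m = -28.3/4.9 = -5.7755

m = -5.7755


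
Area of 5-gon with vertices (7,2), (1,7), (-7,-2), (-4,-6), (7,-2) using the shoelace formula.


sum(xi*y_{i+1}) = 7*7 + 1*(-2) - 7*(-6) - 4*(-2) + 7*2 = 111
sum(yi*x_{i+1}) = 2*1 + 7*(-7) - 2*(-4) - 6*7 - 2*7 = -95
Area = |111 + 95|/2 = 206/2 = 103.0000

103.0000 sq units


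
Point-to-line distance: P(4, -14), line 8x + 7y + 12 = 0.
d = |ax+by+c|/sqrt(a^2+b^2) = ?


|8*4 + 7*(-14) + 12| = |-54| = 54
sqrt(64 + 49) = sqrt(113) = 10.6301
d = 54/sqrt(113) = 5.0799

5.0799


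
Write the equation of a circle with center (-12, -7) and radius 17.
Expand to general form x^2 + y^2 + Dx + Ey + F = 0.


(x+ 12)^2 + (y+ 7)^2 = 17^2
D = -2h = 24, E = -2k = 14
F = h^2+k^2-r^2 = 144+49-289 = -96

x^2 + y^2 + 24x + 14y - 96 = 0


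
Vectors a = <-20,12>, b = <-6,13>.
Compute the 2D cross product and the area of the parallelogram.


cross = -20*13 - 12*(-6) = -260 + 72 = -188
Parallelogram area = |-188| = 188

cross = -188, parallelogram area = 188


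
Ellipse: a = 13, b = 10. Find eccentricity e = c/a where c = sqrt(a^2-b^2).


c = sqrt(169-100) = sqrt(69) = 8.3066
e = c/a = sqrt(69)/13 = 0.6390

e = 0.6390


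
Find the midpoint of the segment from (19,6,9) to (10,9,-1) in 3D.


Mx = (19+10)/2 = 14.5000
My = (6+9)/2 = 7.5000
Mz = (9- 1)/2 = 4.0000

M = (14.5000, 7.5000, 4.0000)


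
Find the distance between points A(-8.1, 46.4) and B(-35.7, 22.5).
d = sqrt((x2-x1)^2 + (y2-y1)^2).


dx = -35.7 + 8.1 = -27.6
dy = 22.5 - 46.4 = -23.9
d = sqrt(761.76 + 571.21) = sqrt(1332.97) = 36.5099

36.5099


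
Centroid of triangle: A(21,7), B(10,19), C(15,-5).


Gx = (21+10+15)/3 = 46/3 = 15.3333
Gy = (7+19- 5)/3 = 21/3 = 7.0000

G = (15.3333, 7.0000)


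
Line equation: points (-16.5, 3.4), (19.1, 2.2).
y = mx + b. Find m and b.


m = (-1.2)/(35.6) = -0.0337
b = y1 - m*x1 = 3.4 - (-1.2*(-16.5))/(35.6) = 3.4 - 0.5562 = 2.8438

y = -0.0337x + 2.8438


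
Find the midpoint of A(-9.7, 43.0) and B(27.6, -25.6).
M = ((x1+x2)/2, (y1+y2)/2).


Mx = (-9.7 + 27.6)/2 = 17.9/2 = 8.9500
My = (43.0 - 25.6)/2 = 17.4/2 = 8.7000

(8.9500, 8.7000)


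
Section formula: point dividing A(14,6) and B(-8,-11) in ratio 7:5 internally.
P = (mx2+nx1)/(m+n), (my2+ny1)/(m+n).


Px = (7*(-8) + 5*14)/12 = 14/12 = 1.1667
Py = (7*(-11) + 5*6)/12 = -47/12 = -3.9167

P = (1.1667, -3.9167)


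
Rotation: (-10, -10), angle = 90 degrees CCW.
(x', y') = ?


cos(90) = 0, sin(90) = 1
x' = -10*0 + 10*1 = 10
y' = -10*1 - 10*0 = -10

(10, -10)


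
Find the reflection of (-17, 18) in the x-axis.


Reflection rule for x-axis: (x, -y)
(-17, 18) -> (-17, -18)

(-17, -18)


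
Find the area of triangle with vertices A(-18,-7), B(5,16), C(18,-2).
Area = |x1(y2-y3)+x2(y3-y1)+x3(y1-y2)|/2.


-18*(16+ 2) = -324
5*(-2+ 7) = 25
18*(-7-16) = -414
sum = -713
Area = |-713|/2 = 356.5000

356.5000 sq units


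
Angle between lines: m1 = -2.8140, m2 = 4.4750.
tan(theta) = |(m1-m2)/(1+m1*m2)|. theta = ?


m1-m2 = -7.289
1+m1*m2 = -11.59265
tan(theta) = |-7.289/(-11.59265)| = 0.628760
theta = arctan(|-7.289/(-11.59265)|) = 32.1601 degrees (acute angle)

32.1601 degrees


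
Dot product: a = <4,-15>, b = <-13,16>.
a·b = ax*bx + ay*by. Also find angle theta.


a·b = 4*(-13) - 15*16 = -52 - 240 = -292
|a| = sqrt(16+225) = 15.5242
|b| = sqrt(169+256) = 20.6155
cos(theta) = -292/(sqrt(241)*sqrt(425)) = -292/sqrt(102425) = -0.912389
theta = arccos(-292/sqrt(102425)) = 155.8376 degrees

a·b = -292, theta = 155.8376 deg


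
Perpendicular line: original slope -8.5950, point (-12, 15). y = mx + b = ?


Perpendicular slope = -1/m1 = -1/(-8.5950) = 0.1163
b2 = y0 - m2*x0 = 15 - 12/(-8.5950) = 15 + 1.3962 = 16.3962

y = 0.1163x + 16.3962


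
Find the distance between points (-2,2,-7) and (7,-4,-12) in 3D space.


dx=9, dy=-6, dz=-5
d = sqrt(81+36+25) = sqrt(142) = 11.9164

11.9164


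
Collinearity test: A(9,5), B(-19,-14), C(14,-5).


9*(-14+ 5) - 19*(-5-5) + 14*(5+ 14)
= -81 + 190 + 266 = 375

No, not collinear (determinant = 375)


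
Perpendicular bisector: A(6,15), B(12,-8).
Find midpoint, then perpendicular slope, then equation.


Midpoint = (9, 3.5)
Slope of AB = dy/dx = -23/6 = -3.8333
Perp slope = -dx/dy = 6/23 = 0.2609
b = My - (perp slope)*Mx = 3.5 + (6*9)/(-23) = 3.5 - 2.3478 = 1.1522

y = 0.2609x + 1.1522


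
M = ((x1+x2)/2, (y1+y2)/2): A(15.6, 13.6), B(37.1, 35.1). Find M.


Mx = (15.6 + 37.1)/2 = 52.7/2 = 26.3500
My = (13.6 + 35.1)/2 = 48.7/2 = 24.3500

(26.3500, 24.3500)


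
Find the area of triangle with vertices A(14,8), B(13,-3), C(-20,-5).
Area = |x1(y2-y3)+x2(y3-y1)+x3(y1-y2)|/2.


14*(-3+ 5) = 28
13*(-5-8) = -169
-20*(8+ 3) = -220
sum = -361
Area = |-361|/2 = 180.5000

180.5000 sq units


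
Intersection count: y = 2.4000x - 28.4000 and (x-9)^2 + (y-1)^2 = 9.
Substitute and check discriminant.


Substitute y = 2.4000x - 28.4000: (x-9)^2 + (2.4000x- 28.4000-1)^2 = 9
Expand to Ax^2 + Bx + C = 0, where b-k = -29.4
A = 1+m^2 = 6.76
B = 2(m(b-k) - h) = 2(2.4000*(-29.4) - 9) = -159.12
C = h^2 + (b-k)^2 - r^2 = 81 + 864.36 - 9 = 936.36
disc = B^2-4AC = 25319.1744 - 25319.1744 = 0
disc = 0

1 intersection point (tangent)


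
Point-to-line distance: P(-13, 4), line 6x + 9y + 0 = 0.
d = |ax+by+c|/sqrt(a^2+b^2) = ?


|6*(-13) + 9*4 + 0| = |-42| = 42
sqrt(36 + 81) = sqrt(117) = 10.8167
d = 42/sqrt(117) = 3.8829

3.8829


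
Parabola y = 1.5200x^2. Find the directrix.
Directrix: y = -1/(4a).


a = 1.5200
1/(4a) = 0.1645
directrix: y = -0.1645 = -0.1645

y = -0.1645


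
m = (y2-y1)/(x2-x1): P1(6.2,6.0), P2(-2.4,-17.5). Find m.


dy = -17.5 - 6.0 = -23.5
dx = -2.4 - 6.2 = -8.6
m = -23.5/(-8.6) = 2.7326

m = 2.7326


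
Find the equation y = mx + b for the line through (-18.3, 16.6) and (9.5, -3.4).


m = (-20.0)/(27.8) = -0.7194
b = y1 - m*x1 = 16.6 - (-20.0*(-18.3))/(27.8) = 16.6 - 13.1655 = 3.4345

y = -0.7194x + 3.4345


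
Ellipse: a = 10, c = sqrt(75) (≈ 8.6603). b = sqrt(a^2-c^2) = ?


b^2 = 10^2 - (sqrt(75))^2 = 100 - 75 = 25
b = sqrt(25) = 5

b = 5


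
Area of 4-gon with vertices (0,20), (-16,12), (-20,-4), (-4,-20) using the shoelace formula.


sum(xi*y_{i+1}) = 0*12 - 16*(-4) - 20*(-20) - 4*20 = 384
sum(yi*x_{i+1}) = 20*(-16) + 12*(-20) - 4*(-4) - 20*0 = -544
Area = |384 + 544|/2 = 928/2 = 464.0000

464.0000 sq units


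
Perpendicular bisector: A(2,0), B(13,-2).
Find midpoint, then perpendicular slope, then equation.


Midpoint = (7.5, -1)
Slope of AB = dy/dx = -2/11 = -0.1818
Perp slope = -dx/dy = 11/2 = 5.5000
b = My - (perp slope)*Mx = -1 + (11*7.5)/(-2) = -1 - 41.2500 = -42.2500

y = 5.5000x - 42.2500


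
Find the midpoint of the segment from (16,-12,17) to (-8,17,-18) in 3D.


Mx = (16- 8)/2 = 4.0000
My = (-12+17)/2 = 2.5000
Mz = (17- 18)/2 = -0.5000

M = (4.0000, 2.5000, -0.5000)


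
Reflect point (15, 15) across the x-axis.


Reflection rule for x-axis: (x, -y)
(15, 15) -> (15, -15)

(15, -15)


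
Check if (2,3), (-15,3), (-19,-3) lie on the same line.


2*(3+ 3) - 15*(-3-3) - 19*(3-3)
= 12 + 90 + 0 = 102

No, not collinear (determinant = 102)


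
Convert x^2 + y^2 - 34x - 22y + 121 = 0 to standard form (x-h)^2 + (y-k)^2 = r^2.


h = -D/2 = 34/2 = 17
k = -E/2 = 22/2 = 11
r^2 = h^2 + k^2 - F = 289 + 121 - 121 = 289
r = 17

Center (17, 11), radius = 17


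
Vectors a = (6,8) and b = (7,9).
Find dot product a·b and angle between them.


a·b = 6*7 + 8*9 = 42 + 72 = 114
|a| = sqrt(36+64) = 10.0000
|b| = sqrt(49+81) = 11.4018
cos(theta) = 114/(sqrt(100)*sqrt(130)) = 114/sqrt(13000) = 0.999846
theta = arccos(114/sqrt(13000)) = 1.0051 degrees

a·b = 114, theta = 1.0051 deg


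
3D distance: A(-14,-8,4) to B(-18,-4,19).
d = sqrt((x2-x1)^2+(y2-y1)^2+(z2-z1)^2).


dx=-4, dy=4, dz=15
d = sqrt(16+16+225) = sqrt(257) = 16.0312

16.0312


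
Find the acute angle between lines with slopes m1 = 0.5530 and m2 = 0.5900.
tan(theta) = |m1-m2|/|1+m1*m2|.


m1-m2 = -0.037
1+m1*m2 = 1.32627
tan(theta) = |-0.037/1.32627| = 0.027898
theta = arctan(|-0.037/1.32627|) = 1.5980 degrees (acute angle)

1.5980 degrees


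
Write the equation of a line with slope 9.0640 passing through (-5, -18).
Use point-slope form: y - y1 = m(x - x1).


y + 18 = 9.0640(x + 5)
y = 9.0640x - 18 - 9.0640*(-5)
y = 9.0640x + 27.3200

y = 9.0640x + 27.3200


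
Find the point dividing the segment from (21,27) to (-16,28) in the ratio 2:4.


Px = (2*(-16) + 4*21)/6 = 52/6 = 8.6667
Py = (2*28 + 4*27)/6 = 164/6 = 27.3333

P = (8.6667, 27.3333)


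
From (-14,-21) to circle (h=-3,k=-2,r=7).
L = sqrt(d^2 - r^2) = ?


d = sqrt((-14+ 3)^2 + (-21+ 2)^2) = sqrt(121+361) = 21.9545
L = sqrt(482.0000 - 49) = sqrt(433.0000) = 20.8087

20.8087


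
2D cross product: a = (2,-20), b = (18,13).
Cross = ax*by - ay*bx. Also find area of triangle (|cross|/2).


cross = 2*13 + 20*18 = 26 + 360 = 386
Triangle area = |386|/2 = 386/2 = 193.0000

cross = 386, triangle area = 193.0000


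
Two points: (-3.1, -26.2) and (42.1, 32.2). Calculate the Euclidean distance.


dx = 42.1 + 3.1 = 45.2
dy = 32.2 + 26.2 = 58.4
d = sqrt(2043.04 + 3410.56) = sqrt(5453.6) = 73.8485

73.8485


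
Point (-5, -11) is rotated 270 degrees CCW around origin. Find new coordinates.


cos(270) = 0, sin(270) = -1
x' = -5*0 + 11*(-1) = -11
y' = -5*(-1) - 11*0 = 5

(-11, 5)


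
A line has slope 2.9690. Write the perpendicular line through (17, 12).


Perpendicular slope = -1/m1 = -1/2.9690 = -0.3368
b2 = y0 - m2*x0 = 12 + 17/2.9690 = 12 + 5.7258 = 17.7258

y = -0.3368x + 17.7258


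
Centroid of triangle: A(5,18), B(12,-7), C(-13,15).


Gx = (5+12- 13)/3 = 4/3 = 1.3333
Gy = (18- 7+15)/3 = 26/3 = 8.6667

G = (1.3333, 8.6667)


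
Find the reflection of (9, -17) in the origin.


Reflection rule for origin: (-x, -y)
(9, -17) -> (-9, 17)

(-9, 17)


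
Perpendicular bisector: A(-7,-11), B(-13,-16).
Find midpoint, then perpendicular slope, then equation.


Midpoint = (-10, -13.5)
Slope of AB = dy/dx = -5/(-6) = 0.8333
Perp slope = -dx/dy = -6/5 = -1.2000
b = My - (perp slope)*Mx = -13.5 + (-6*(-10))/(-5) = -13.5 - 12.0000 = -25.5000

y = -1.2000x - 25.5000


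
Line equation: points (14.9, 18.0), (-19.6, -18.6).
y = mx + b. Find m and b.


m = (-36.6)/(-34.5) = 1.0609
b = y1 - m*x1 = 18.0 - (-36.6*14.9)/(-34.5) = 18.0 - 15.8070 = 2.1930

y = 1.0609x + 2.1930


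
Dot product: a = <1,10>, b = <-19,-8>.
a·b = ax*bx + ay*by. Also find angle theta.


a·b = 1*(-19) + 10*(-8) = -19 - 80 = -99
|a| = sqrt(1+100) = 10.0499
|b| = sqrt(361+64) = 20.6155
cos(theta) = -99/(sqrt(101)*sqrt(425)) = -99/sqrt(42925) = -0.477837
theta = arccos(-99/sqrt(42925)) = 118.5442 degrees

a·b = -99, theta = 118.5442 deg


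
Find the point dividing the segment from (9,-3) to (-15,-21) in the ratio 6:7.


Px = (6*(-15) + 7*9)/13 = -27/13 = -2.0769
Py = (6*(-21) + 7*(-3))/13 = -147/13 = -11.3077

P = (-2.0769, -11.3077)


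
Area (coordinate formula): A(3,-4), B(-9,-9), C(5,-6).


3*(-9+ 6) = -9
-9*(-6+ 4) = 18
5*(-4+ 9) = 25
sum = 34
Area = |34|/2 = 17.0000

17.0000 sq units


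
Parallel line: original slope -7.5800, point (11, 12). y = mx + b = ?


Parallel lines have equal slopes.
m2 = -7.5800
b2 = 12 + 7.5800*11 = 95.3800

y = -7.5800x + 95.3800


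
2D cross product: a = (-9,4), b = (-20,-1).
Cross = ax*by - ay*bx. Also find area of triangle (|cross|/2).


cross = -9*(-1) - 4*(-20) = 9 + 80 = 89
Triangle area = |89|/2 = 89/2 = 44.5000

cross = 89, triangle area = 44.5000


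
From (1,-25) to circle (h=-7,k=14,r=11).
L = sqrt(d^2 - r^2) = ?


d = sqrt((1+ 7)^2 + (-25-14)^2) = sqrt(64+1521) = 39.8121
L = sqrt(1585.0000 - 121) = sqrt(1464.0000) = 38.2623

38.2623


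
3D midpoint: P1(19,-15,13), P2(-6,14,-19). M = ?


Mx = (19- 6)/2 = 6.5000
My = (-15+14)/2 = -0.5000
Mz = (13- 19)/2 = -3.0000

M = (6.5000, -0.5000, -3.0000)


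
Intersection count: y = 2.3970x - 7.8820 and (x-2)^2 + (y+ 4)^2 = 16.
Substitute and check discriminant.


Substitute y = 2.3970x - 7.8820: (x-2)^2 + (2.3970x- 7.8820+ 4)^2 = 16
Expand to Ax^2 + Bx + C = 0, where b-k = -3.882
A = 1+m^2 = 6.745609
B = 2(m(b-k) - h) = 2(2.3970*(-3.882) - 2) = -22.610308
C = h^2 + (b-k)^2 - r^2 = 4 + 15.069924 - 16 = 3.069924
disc = B^2-4AC = 511.2260 - 82.8340 = 428.3920
disc > 0

2 intersection points


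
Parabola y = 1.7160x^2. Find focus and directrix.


a = 1.7160
1/(4a) = 0.1457
Focus = (0, 0.1457)
Directrix: y = -0.1457

Focus = (0, 0.1457), Directrix: y = -0.1457


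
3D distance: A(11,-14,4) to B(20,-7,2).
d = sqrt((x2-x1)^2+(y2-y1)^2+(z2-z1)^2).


dx=9, dy=7, dz=-2
d = sqrt(81+49+4) = sqrt(134) = 11.5758

11.5758


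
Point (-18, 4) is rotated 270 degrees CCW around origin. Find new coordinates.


cos(270) = 0, sin(270) = -1
x' = -18*0 - 4*(-1) = 4
y' = -18*(-1) + 4*0 = 18

(4, 18)


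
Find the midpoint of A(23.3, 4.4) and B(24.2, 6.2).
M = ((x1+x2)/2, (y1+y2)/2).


Mx = (23.3 + 24.2)/2 = 47.5/2 = 23.7500
My = (4.4 + 6.2)/2 = 10.6/2 = 5.3000

(23.7500, 5.3000)


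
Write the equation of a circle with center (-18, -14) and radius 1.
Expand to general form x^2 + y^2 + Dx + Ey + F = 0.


(x+ 18)^2 + (y+ 14)^2 = 1^2
D = -2h = 36, E = -2k = 28
F = h^2+k^2-r^2 = 324+196-1 = 519

x^2 + y^2 + 36x + 28y + 519 = 0


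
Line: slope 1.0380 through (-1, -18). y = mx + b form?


y + 18 = 1.0380(x + 1)
y = 1.0380x - 18 - 1.0380*(-1)
y = 1.0380x - 16.9620

y = 1.0380x - 16.9620


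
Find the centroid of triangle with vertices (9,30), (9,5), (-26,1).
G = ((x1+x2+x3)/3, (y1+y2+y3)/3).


Gx = (9+9- 26)/3 = -8/3 = -2.6667
Gy = (30+5+1)/3 = 36/3 = 12.0000

G = (-2.6667, 12.0000)


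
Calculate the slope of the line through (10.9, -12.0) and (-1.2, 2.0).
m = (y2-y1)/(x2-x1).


dy = 2.0 + 12.0 = 14.0
dx = -1.2 - 10.9 = -12.1
m = 14.0/(-12.1) = -1.1570

m = -1.1570


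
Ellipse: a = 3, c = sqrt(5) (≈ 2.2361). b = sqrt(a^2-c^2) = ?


b^2 = 3^2 - (sqrt(5))^2 = 9 - 5 = 4
b = sqrt(4) = 2

b = 2


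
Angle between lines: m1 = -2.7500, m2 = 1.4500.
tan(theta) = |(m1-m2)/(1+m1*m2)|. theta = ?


m1-m2 = -4.2
1+m1*m2 = -2.9875
tan(theta) = |-4.2/(-2.9875)| = 1.405858
theta = arctan(|-4.2/(-2.9875)|) = 54.5754 degrees (acute angle)

54.5754 degrees


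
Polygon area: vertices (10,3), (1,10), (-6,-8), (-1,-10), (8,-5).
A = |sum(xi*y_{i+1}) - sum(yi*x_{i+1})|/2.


sum(xi*y_{i+1}) = 10*10 + 1*(-8) - 6*(-10) - 1*(-5) + 8*3 = 181
sum(yi*x_{i+1}) = 3*1 + 10*(-6) - 8*(-1) - 10*8 - 5*10 = -179
Area = |181 + 179|/2 = 360/2 = 180.0000

180.0000 sq units


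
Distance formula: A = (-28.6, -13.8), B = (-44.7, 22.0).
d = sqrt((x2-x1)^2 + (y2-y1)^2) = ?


dx = -44.7 + 28.6 = -16.1
dy = 22.0 + 13.8 = 35.8
d = sqrt(259.21 + 1281.64) = sqrt(1540.85) = 39.2537

39.2537


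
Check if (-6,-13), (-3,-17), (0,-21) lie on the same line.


-6*(-17+ 21) - 3*(-21+ 13) + 0*(-13+ 17)
= -24 + 24 + 0 = 0

Yes, collinear (determinant = 0)


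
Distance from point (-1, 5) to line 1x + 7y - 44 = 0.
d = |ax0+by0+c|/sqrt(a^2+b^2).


|1*(-1) + 7*5 - 44| = |-10| = 10
sqrt(1 + 49) = sqrt(50) = 7.0711
d = 10/sqrt(50) = 1.4142

1.4142


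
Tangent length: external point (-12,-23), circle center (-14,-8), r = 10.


d = sqrt((-12+ 14)^2 + (-23+ 8)^2) = sqrt(4+225) = 15.1327
L = sqrt(229.0000 - 100) = sqrt(129.0000) = 11.3578

11.3578


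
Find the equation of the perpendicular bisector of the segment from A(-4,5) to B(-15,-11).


Midpoint = (-9.5, -3)
Slope of AB = dy/dx = -16/(-11) = 1.4545
Perp slope = -dx/dy = -11/16 = -0.6875
b = My - (perp slope)*Mx = -3 + (-11*(-9.5))/(-16) = -3 - 6.5312 = -9.5312

y = -0.6875x - 9.5312


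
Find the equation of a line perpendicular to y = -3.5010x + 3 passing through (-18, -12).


Perpendicular slope = -1/m1 = -1/(-3.5010) = 0.2856
b2 = y0 - m2*x0 = -12 - 18/(-3.5010) = -12 + 5.1414 = -6.8586

y = 0.2856x - 6.8586


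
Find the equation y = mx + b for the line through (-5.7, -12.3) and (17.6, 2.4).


m = (14.7)/(23.3) = 0.6309
b = y1 - m*x1 = -12.3 - (14.7*(-5.7))/(23.3) = -12.3 + 3.5961 = -8.7039

y = 0.6309x - 8.7039


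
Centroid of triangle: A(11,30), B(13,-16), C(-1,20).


Gx = (11+13- 1)/3 = 23/3 = 7.6667
Gy = (30- 16+20)/3 = 34/3 = 11.3333

G = (7.6667, 11.3333)


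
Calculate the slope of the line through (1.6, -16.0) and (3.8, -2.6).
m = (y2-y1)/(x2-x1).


dy = -2.6 + 16.0 = 13.4
dx = 3.8 - 1.6 = 2.2
m = 13.4/2.2 = 6.0909

m = 6.0909


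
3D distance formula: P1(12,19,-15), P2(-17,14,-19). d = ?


dx=-29, dy=-5, dz=-4
d = sqrt(841+25+16) = sqrt(882) = 29.6985

29.6985


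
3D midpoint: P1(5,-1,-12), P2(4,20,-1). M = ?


Mx = (5+4)/2 = 4.5000
My = (-1+20)/2 = 9.5000
Mz = (-12- 1)/2 = -6.5000

M = (4.5000, 9.5000, -6.5000)


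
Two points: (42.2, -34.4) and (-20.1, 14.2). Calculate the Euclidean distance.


dx = -20.1 - 42.2 = -62.3
dy = 14.2 + 34.4 = 48.6
d = sqrt(3881.29 + 2361.96) = sqrt(6243.25) = 79.0142

79.0142


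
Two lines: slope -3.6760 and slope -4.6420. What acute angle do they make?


m1-m2 = 0.966
1+m1*m2 = 18.063992
tan(theta) = |0.966/18.063992| = 0.053477
theta = arctan(|0.966/18.063992|) = 3.0611 degrees (acute angle)

3.0611 degrees


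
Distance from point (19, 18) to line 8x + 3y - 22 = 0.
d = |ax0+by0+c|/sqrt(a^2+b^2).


|8*19 + 3*18 - 22| = |184| = 184
sqrt(64 + 9) = sqrt(73) = 8.5440
d = 184/sqrt(73) = 21.5356

21.5356


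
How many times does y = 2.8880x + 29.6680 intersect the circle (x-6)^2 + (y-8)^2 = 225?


Substitute y = 2.8880x + 29.6680: (x-6)^2 + (2.8880x+29.6680-8)^2 = 225
Expand to Ax^2 + Bx + C = 0, where b-k = 21.668
A = 1+m^2 = 9.340544
B = 2(m(b-k) - h) = 2(2.8880*21.668 - 6) = 113.154368
C = h^2 + (b-k)^2 - r^2 = 36 + 469.502224 - 225 = 280.502224
disc = B^2-4AC = 12803.9110 - 10480.1735 = 2323.7375
disc > 0

2 intersection points


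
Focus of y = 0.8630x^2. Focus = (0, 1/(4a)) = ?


a = 0.8630
4a = 3.4520
focus = (0, 1/3.4520) = (0, 0.2897)

Focus = (0, 0.2897)


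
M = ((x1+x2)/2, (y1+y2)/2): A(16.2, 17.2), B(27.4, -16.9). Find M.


Mx = (16.2 + 27.4)/2 = 43.6/2 = 21.8000
My = (17.2 - 16.9)/2 = 0.3/2 = 0.1500

(21.8000, 0.1500)


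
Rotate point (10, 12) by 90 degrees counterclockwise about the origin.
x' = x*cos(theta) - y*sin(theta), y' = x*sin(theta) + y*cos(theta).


cos(90) = 0, sin(90) = 1
x' = 10*0 - 12*1 = -12
y' = 10*1 + 12*0 = 10

(-12, 10)


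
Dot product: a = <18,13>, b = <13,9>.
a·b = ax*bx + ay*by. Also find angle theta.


a·b = 18*13 + 13*9 = 234 + 117 = 351
|a| = sqrt(324+169) = 22.2036
|b| = sqrt(169+81) = 15.8114
cos(theta) = 351/(sqrt(493)*sqrt(250)) = 351/sqrt(123250) = 0.999801
theta = arccos(351/sqrt(123250)) = 1.1425 degrees

a·b = 351, theta = 1.1425 deg


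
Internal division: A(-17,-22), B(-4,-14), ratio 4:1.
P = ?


Px = (4*(-4) + 1*(-17))/5 = -33/5 = -6.6000
Py = (4*(-14) + 1*(-22))/5 = -78/5 = -15.6000

P = (-6.6000, -15.6000)


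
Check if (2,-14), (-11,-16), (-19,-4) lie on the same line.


2*(-16+ 4) - 11*(-4+ 14) - 19*(-14+ 16)
= -24 - 110 - 38 = -172

No, not collinear (determinant = -172)


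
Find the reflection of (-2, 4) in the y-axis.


Reflection rule for y-axis: (-x, y)
(-2, 4) -> (2, 4)

(2, 4)


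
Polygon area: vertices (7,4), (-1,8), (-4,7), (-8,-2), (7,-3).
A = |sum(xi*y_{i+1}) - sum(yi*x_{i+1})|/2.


sum(xi*y_{i+1}) = 7*8 - 1*7 - 4*(-2) - 8*(-3) + 7*4 = 109
sum(yi*x_{i+1}) = 4*(-1) + 8*(-4) + 7*(-8) - 2*7 - 3*7 = -127
Area = |109 + 127|/2 = 236/2 = 118.0000

118.0000 sq units


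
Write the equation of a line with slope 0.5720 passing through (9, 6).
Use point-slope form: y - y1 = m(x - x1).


y - 6 = 0.5720(x - 9)
y = 0.5720x + 6 - 0.5720*9
y = 0.5720x + 0.8520

y = 0.5720x + 0.8520


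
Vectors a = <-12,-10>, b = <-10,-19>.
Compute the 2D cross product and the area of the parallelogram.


cross = -12*(-19) + 10*(-10) = 228 - 100 = 128
Parallelogram area = |128| = 128

cross = 128, parallelogram area = 128


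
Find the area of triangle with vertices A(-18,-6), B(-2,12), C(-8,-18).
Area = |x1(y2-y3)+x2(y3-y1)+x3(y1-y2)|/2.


-18*(12+ 18) = -540
-2*(-18+ 6) = 24
-8*(-6-12) = 144
sum = -372
Area = |-372|/2 = 186.0000

186.0000 sq units


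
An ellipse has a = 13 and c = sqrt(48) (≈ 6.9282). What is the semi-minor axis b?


b^2 = 13^2 - (sqrt(48))^2 = 169 - 48 = 121
b = sqrt(121) = 11

b = 11


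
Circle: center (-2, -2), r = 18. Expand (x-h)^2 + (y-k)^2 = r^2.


(x+ 2)^2 + (y+ 2)^2 = 18^2
D = -2h = 4, E = -2k = 4
F = h^2+k^2-r^2 = 4+4-324 = -316

x^2 + y^2 + 4x + 4y - 316 = 0


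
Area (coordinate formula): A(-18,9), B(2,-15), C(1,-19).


-18*(-15+ 19) = -72
2*(-19-9) = -56
1*(9+ 15) = 24
sum = -104
Area = |-104|/2 = 52.0000

52.0000 sq units


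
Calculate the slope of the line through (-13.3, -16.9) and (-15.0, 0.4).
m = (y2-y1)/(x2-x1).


dy = 0.4 + 16.9 = 17.3
dx = -15.0 + 13.3 = -1.7
m = 17.3/(-1.7) = -10.1765

m = -10.1765


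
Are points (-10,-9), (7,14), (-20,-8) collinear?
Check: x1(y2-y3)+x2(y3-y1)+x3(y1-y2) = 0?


-10*(14+ 8) + 7*(-8+ 9) - 20*(-9-14)
= -220 + 7 + 460 = 247

No, not collinear (determinant = 247)


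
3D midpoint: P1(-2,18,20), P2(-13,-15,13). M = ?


Mx = (-2- 13)/2 = -7.5000
My = (18- 15)/2 = 1.5000
Mz = (20+13)/2 = 16.5000

M = (-7.5000, 1.5000, 16.5000)


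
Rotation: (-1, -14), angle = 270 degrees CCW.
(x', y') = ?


cos(270) = 0, sin(270) = -1
x' = -1*0 + 14*(-1) = -14
y' = -1*(-1) - 14*0 = 1

(-14, 1)


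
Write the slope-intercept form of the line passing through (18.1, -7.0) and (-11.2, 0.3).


m = (7.3)/(-29.3) = -0.2491
b = y1 - m*x1 = -7.0 - (7.3*18.1)/(-29.3) = -7.0 + 4.5096 = -2.4904

y = -0.2491x - 2.4904


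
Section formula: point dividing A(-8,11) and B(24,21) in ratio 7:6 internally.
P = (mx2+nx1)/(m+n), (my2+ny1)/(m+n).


Px = (7*24 + 6*(-8))/13 = 120/13 = 9.2308
Py = (7*21 + 6*11)/13 = 213/13 = 16.3846

P = (9.2308, 16.3846)


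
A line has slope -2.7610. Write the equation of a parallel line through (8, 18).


Parallel lines have equal slopes.
m2 = -2.7610
b2 = 18 + 2.7610*8 = 40.0880

y = -2.7610x + 40.0880


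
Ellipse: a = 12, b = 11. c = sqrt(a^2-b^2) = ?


c^2 = 12^2 - 11^2 = 144 - 121 = 23
c = sqrt(23) = 4.7958

c = 4.7958


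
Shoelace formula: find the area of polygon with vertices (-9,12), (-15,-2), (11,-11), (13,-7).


sum(xi*y_{i+1}) = -9*(-2) - 15*(-11) + 11*(-7) + 13*12 = 262
sum(yi*x_{i+1}) = 12*(-15) - 2*11 - 11*13 - 7*(-9) = -282
Area = |262 + 282|/2 = 544/2 = 272.0000

272.0000 sq units


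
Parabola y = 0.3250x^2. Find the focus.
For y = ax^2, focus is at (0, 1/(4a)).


a = 0.3250
4a = 1.3000
focus = (0, 1/1.3000) = (0, 0.7692)

Focus = (0, 0.7692)


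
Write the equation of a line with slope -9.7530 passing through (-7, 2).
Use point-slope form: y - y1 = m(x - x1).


y - 2 = -9.7530(x + 7)
y = -9.7530x + 2 + 9.7530*(-7)
y = -9.7530x - 66.2710

y = -9.7530x - 66.2710


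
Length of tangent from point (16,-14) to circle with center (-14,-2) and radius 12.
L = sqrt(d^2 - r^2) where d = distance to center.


d = sqrt((16+ 14)^2 + (-14+ 2)^2) = sqrt(900+144) = 32.3110
L = sqrt(1044.0000 - 144) = sqrt(900.0000) = 30.0000

30.0000


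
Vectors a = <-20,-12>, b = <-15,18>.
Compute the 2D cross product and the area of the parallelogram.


cross = -20*18 + 12*(-15) = -360 - 180 = -540
Parallelogram area = |-540| = 540

cross = -540, parallelogram area = 540


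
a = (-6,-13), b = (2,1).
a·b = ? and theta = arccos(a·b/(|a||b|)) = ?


a·b = -6*2 - 13*1 = -12 - 13 = -25
|a| = sqrt(36+169) = 14.3178
|b| = sqrt(4+1) = 2.2361
cos(theta) = -25/(sqrt(205)*sqrt(5)) = -25/sqrt(1025) = -0.780869
theta = arccos(-25/sqrt(1025)) = 141.3402 degrees

a·b = -25, theta = 141.3402 deg


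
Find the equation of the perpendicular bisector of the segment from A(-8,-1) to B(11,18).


Midpoint = (1.5, 8.5)
Slope of AB = dy/dx = 19/19 = 1.0000
Perp slope = -dx/dy = -19/19 = -1.0000
b = My - (perp slope)*Mx = 8.5 + (19*1.5)/19 = 8.5 + 1.5000 = 10.0000

y = -1.0000x + 10.0000


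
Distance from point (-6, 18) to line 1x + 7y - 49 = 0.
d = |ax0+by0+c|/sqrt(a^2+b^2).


|1*(-6) + 7*18 - 49| = |71| = 71
sqrt(1 + 49) = sqrt(50) = 7.0711
d = 71/sqrt(50) = 10.0409

10.0409


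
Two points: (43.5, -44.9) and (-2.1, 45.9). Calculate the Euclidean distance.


dx = -2.1 - 43.5 = -45.6
dy = 45.9 + 44.9 = 90.8
d = sqrt(2079.36 + 8244.64) = sqrt(10324.0) = 101.6071

101.6071


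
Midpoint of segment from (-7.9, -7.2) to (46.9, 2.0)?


Mx = (-7.9 + 46.9)/2 = 39.0/2 = 19.5000
My = (-7.2 + 2.0)/2 = -5.2/2 = -2.6000

(19.5000, -2.6000)


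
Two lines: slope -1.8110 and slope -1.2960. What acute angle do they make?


m1-m2 = -0.515
1+m1*m2 = 3.347056
tan(theta) = |-0.515/3.347056| = 0.153867
theta = arctan(|-0.515/3.347056|) = 8.7473 degrees (acute angle)

8.7473 degrees


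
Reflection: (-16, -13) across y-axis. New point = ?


Reflection rule for y-axis: (-x, y)
(-16, -13) -> (16, -13)

(16, -13)


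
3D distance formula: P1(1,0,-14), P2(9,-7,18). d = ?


dx=8, dy=-7, dz=32
d = sqrt(64+49+1024) = sqrt(1137) = 33.7194

33.7194


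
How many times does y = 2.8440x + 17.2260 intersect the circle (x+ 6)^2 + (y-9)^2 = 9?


Substitute y = 2.8440x + 17.2260: (x+ 6)^2 + (2.8440x+17.2260-9)^2 = 9
Expand to Ax^2 + Bx + C = 0, where b-k = 8.226
A = 1+m^2 = 9.088336
B = 2(m(b-k) - h) = 2(2.8440*8.226 + 6) = 58.789488
C = h^2 + (b-k)^2 - r^2 = 36 + 67.667076 - 9 = 94.667076
disc = B^2-4AC = 3456.2039 - 3441.4648 = 14.7391
disc > 0

2 intersection points


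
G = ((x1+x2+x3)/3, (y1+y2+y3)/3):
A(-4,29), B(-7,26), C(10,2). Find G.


Gx = (-4- 7+10)/3 = -1/3 = -0.3333
Gy = (29+26+2)/3 = 57/3 = 19.0000

G = (-0.3333, 19.0000)


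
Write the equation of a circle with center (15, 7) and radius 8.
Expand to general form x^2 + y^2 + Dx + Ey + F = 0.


(x-15)^2 + (y-7)^2 = 8^2
D = -2h = -30, E = -2k = -14
F = h^2+k^2-r^2 = 225+49-64 = 210

x^2 + y^2 - 30x - 14y + 210 = 0


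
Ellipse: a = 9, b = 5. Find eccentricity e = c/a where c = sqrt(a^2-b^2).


c = sqrt(81-25) = sqrt(56) = 7.4833
e = c/a = sqrt(56)/9 = 0.8315

e = 0.8315


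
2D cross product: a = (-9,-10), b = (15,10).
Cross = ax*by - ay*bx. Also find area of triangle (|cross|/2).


cross = -9*10 + 10*15 = -90 + 150 = 60
Triangle area = |60|/2 = 60/2 = 30.0000

cross = 60, triangle area = 30.0000


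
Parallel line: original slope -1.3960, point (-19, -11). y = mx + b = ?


Parallel lines have equal slopes.
m2 = -1.3960
b2 = -11 + 1.3960*(-19) = -37.5240

y = -1.3960x - 37.5240


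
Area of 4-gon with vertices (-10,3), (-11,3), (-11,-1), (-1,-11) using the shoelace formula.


sum(xi*y_{i+1}) = -10*3 - 11*(-1) - 11*(-11) - 1*3 = 99
sum(yi*x_{i+1}) = 3*(-11) + 3*(-11) - 1*(-1) - 11*(-10) = 45
Area = |99 - 45|/2 = 54/2 = 27.0000

27.0000 sq units


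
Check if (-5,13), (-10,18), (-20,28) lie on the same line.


-5*(18-28) - 10*(28-13) - 20*(13-18)
= 50 - 150 + 100 = 0

Yes, collinear (determinant = 0)


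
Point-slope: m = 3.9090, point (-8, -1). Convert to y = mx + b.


y + 1 = 3.9090(x + 8)
y = 3.9090x - 1 - 3.9090*(-8)
y = 3.9090x + 30.2720

y = 3.9090x + 30.2720


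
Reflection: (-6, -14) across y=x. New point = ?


Reflection rule for y=x: (y, x)
(-6, -14) -> (-14, -6)

(-14, -6)


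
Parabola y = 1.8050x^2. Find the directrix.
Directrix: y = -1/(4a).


a = 1.8050
1/(4a) = 0.1385
directrix: y = -0.1385 = -0.1385

y = -0.1385


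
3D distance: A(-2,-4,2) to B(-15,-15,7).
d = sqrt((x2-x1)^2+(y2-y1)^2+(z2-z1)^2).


dx=-13, dy=-11, dz=5
d = sqrt(169+121+25) = sqrt(315) = 17.7482

17.7482


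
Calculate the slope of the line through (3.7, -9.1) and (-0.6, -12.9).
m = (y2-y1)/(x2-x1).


dy = -12.9 + 9.1 = -3.8
dx = -0.6 - 3.7 = -4.3
m = -3.8/(-4.3) = 0.8837

m = 0.8837


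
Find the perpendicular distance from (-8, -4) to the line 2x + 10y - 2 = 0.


|2*(-8) + 10*(-4) - 2| = |-58| = 58
sqrt(4 + 100) = sqrt(104) = 10.1980
d = 58/sqrt(104) = 5.6874

5.6874


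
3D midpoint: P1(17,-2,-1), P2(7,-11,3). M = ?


Mx = (17+7)/2 = 12.0000
My = (-2- 11)/2 = -6.5000
Mz = (-1+3)/2 = 1.0000

M = (12.0000, -6.5000, 1.0000)


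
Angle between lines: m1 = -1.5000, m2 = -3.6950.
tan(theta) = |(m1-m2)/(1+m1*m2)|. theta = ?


m1-m2 = 2.195
1+m1*m2 = 6.5425
tan(theta) = |2.195/6.5425| = 0.335499
theta = arctan(|2.195/6.5425|) = 18.5465 degrees (acute angle)

18.5465 degrees


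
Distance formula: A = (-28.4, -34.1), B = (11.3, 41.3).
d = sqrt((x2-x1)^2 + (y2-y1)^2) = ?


dx = 11.3 + 28.4 = 39.7
dy = 41.3 + 34.1 = 75.4
d = sqrt(1576.09 + 5685.16) = sqrt(7261.25) = 85.2130

85.2130


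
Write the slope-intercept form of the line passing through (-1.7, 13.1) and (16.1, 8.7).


m = (-4.4)/(17.8) = -0.2472
b = y1 - m*x1 = 13.1 - (-4.4*(-1.7))/(17.8) = 13.1 - 0.4202 = 12.6798

y = -0.2472x + 12.6798


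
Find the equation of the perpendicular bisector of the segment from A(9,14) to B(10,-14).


Midpoint = (9.5, 0)
Slope of AB = dy/dx = -28/1 = -28.0000
Perp slope = -dx/dy = 1/28 = 0.0357
b = My - (perp slope)*Mx = 0 + (1*9.5)/(-28) = 0 - 0.3393 = -0.3393

y = 0.0357x - 0.3393


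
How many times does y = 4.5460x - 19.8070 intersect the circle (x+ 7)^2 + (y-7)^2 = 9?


Substitute y = 4.5460x - 19.8070: (x+ 7)^2 + (4.5460x- 19.8070-7)^2 = 9
Expand to Ax^2 + Bx + C = 0, where b-k = -26.807
A = 1+m^2 = 21.666116
B = 2(m(b-k) - h) = 2(4.5460*(-26.807) + 7) = -229.729244
C = h^2 + (b-k)^2 - r^2 = 49 + 718.615249 - 9 = 758.615249
disc = B^2-4AC = 52775.5255 - 65744.9839 = -12969.4584
disc < 0

0 intersection points


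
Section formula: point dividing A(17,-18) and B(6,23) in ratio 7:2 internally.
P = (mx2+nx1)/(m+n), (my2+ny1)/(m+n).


Px = (7*6 + 2*17)/9 = 76/9 = 8.4444
Py = (7*23 + 2*(-18))/9 = 125/9 = 13.8889

P = (8.4444, 13.8889)


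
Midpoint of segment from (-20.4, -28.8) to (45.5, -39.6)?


Mx = (-20.4 + 45.5)/2 = 25.1/2 = 12.5500
My = (-28.8 - 39.6)/2 = -68.4/2 = -34.2000

(12.5500, -34.2000)


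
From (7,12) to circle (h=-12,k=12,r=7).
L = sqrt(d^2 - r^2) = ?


d = sqrt((7+ 12)^2 + (12-12)^2) = sqrt(361+0) = 19.0000
L = sqrt(361.0000 - 49) = sqrt(312.0000) = 17.6635

17.6635


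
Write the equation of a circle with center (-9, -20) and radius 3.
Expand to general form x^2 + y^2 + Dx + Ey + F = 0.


(x+ 9)^2 + (y+ 20)^2 = 3^2
D = -2h = 18, E = -2k = 40
F = h^2+k^2-r^2 = 81+400-9 = 472

x^2 + y^2 + 18x + 40y + 472 = 0


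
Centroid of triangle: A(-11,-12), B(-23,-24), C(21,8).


Gx = (-11- 23+21)/3 = -13/3 = -4.3333
Gy = (-12- 24+8)/3 = -28/3 = -9.3333

G = (-4.3333, -9.3333)


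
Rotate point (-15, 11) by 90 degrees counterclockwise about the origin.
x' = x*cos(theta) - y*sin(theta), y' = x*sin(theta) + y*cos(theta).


cos(90) = 0, sin(90) = 1
x' = -15*0 - 11*1 = -11
y' = -15*1 + 11*0 = -15

(-11, -15)


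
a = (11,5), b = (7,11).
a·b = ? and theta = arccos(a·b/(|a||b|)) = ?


a·b = 11*7 + 5*11 = 77 + 55 = 132
|a| = sqrt(121+25) = 12.0830
|b| = sqrt(49+121) = 13.0384
cos(theta) = 132/(sqrt(146)*sqrt(170)) = 132/sqrt(24820) = 0.837863
theta = arccos(132/sqrt(24820)) = 33.0849 degrees

a·b = 132, theta = 33.0849 deg


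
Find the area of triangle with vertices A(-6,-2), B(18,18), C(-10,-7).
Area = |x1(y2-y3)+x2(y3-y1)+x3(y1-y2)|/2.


-6*(18+ 7) = -150
18*(-7+ 2) = -90
-10*(-2-18) = 200
sum = -40
Area = |-40|/2 = 20.0000

20.0000 sq units


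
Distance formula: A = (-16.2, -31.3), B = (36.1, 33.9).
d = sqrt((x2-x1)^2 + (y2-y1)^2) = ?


dx = 36.1 + 16.2 = 52.3
dy = 33.9 + 31.3 = 65.2
d = sqrt(2735.29 + 4251.04) = sqrt(6986.33) = 83.5843

83.5843


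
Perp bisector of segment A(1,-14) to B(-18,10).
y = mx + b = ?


Midpoint = (-8.5, -2)
Slope of AB = dy/dx = 24/(-19) = -1.2632
Perp slope = -dx/dy = 19/24 = 0.7917
b = My - (perp slope)*Mx = -2 + (-19*(-8.5))/24 = -2 + 6.7292 = 4.7292

y = 0.7917x + 4.7292


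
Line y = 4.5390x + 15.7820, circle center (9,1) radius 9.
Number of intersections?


Substitute y = 4.5390x + 15.7820: (x-9)^2 + (4.5390x+15.7820-1)^2 = 81
Expand to Ax^2 + Bx + C = 0, where b-k = 14.782
A = 1+m^2 = 21.602521
B = 2(m(b-k) - h) = 2(4.5390*14.782 - 9) = 116.190996
C = h^2 + (b-k)^2 - r^2 = 81 + 218.507524 - 81 = 218.507524
disc = B^2-4AC = 13500.3476 - 18881.2535 = -5380.9059
disc < 0

0 intersection points


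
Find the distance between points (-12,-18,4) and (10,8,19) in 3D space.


dx=22, dy=26, dz=15
d = sqrt(484+676+225) = sqrt(1385) = 37.2156

37.2156


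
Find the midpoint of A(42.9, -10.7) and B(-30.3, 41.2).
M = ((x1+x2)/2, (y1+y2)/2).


Mx = (42.9 - 30.3)/2 = 12.6/2 = 6.3000
My = (-10.7 + 41.2)/2 = 30.5/2 = 15.2500

(6.3000, 15.2500)


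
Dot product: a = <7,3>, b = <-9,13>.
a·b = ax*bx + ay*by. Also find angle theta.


a·b = 7*(-9) + 3*13 = -63 + 39 = -24
|a| = sqrt(49+9) = 7.6158
|b| = sqrt(81+169) = 15.8114
cos(theta) = -24/(sqrt(58)*sqrt(250)) = -24/sqrt(14500) = -0.199309
theta = arccos(-24/sqrt(14500)) = 101.4966 degrees

a·b = -24, theta = 101.4966 deg


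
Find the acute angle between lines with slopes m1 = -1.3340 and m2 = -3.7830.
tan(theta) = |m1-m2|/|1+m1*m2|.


m1-m2 = 2.449
1+m1*m2 = 6.046522
tan(theta) = |2.449/6.046522| = 0.405026
theta = arctan(|2.449/6.046522|) = 22.0492 degrees (acute angle)

22.0492 degrees
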